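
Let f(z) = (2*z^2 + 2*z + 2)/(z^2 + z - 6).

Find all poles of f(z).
The singularities of f are the zeros of the denominator. Factoring,
  z^2 + z - 6 = (z + 3)*(z - 2)
so the candidates are z = -3, z = 2.

Check the numerator P(z) = 2*z^2 + 2*z + 2 at each one:
  P(-3) = 14 ≠ 0, so z = -3 is a (simple) pole.
  P(2) = 14 ≠ 0, so z = 2 is a (simple) pole.

Poles of f: {-3, 2}

Final answer: {-3, 2}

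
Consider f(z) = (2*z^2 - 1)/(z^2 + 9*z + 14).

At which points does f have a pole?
The singularities of f are the zeros of the denominator. Factoring,
  z^2 + 9*z + 14 = (z + 7)*(z + 2)
so the candidates are z = -7, z = -2.

Check the numerator P(z) = 2*z^2 - 1 at each one:
  P(-7) = 97 ≠ 0, so z = -7 is a (simple) pole.
  P(-2) = 7 ≠ 0, so z = -2 is a (simple) pole.

Poles of f: {-7, -2}

Final answer: {-7, -2}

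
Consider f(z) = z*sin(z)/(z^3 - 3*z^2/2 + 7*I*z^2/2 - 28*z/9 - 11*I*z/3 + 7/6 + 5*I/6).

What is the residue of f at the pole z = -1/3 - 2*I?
Write f(z) = P(z)/Q(z) with P(z) = z*sin(z) and Q(z) = z^3 - 3*z^2/2 + 7*I*z^2/2 - 28*z/9 - 11*I*z/3 + 7/6 + 5*I/6.
The denominator factors as Q(z) = (z - 1/3)*(z - 3/2 + 3*I/2)*(z + 1/3 + 2*I), so z = -1/3 - 2*I is a simple zero of Q and P is analytic there; z = -1/3 - 2*I is therefore a simple pole and
  Res(f, z₀) = P(z₀)/Q'(z₀).

Q'(z) = 3*z^2 - 3*z + 7*I*z - 28/9 - 11*I/3, so Q'(-1/3 - 2*I) = 2/9 + 4*I.
P(-1/3 - 2*I) = (1/3 + 2*I)*sin(1/3 + 2*I).

Res(f, -1/3 - 2*I) = ((1/3 + 2*I)*sin(1/3 + 2*I))/(2/9 + 4*I) = (327/650 - 18*I/325)*sin(1/3 + 2*I)

Final answer: (327/650 - 18*I/325)*sin(1/3 + 2*I)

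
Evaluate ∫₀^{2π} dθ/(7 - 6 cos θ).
Call the integral J. The integrand is 2π-periodic and we integrate over a full period, so shifting θ does not change the value (θ → θ + π flips the sign of the trig term). Hence
  J = ∫₀^{2π} dθ/(7 + 6 cos θ).
Put z = e^{iθ}: then cos θ = (z + 1/z)/2, dθ = dz/(iz), and z runs once counterclockwise around |z| = 1:
  J = ∮_{|z|=1} 1/(7 + 6*(z + 1/z)/2) · dz/(iz) = (2/i) ∮_{|z|=1} dz/(6*z^2 + 14*z + 6).
The roots of 6*z^2 + 14*z + 6 are z = (-7 ± sqrt(7^2 - 6^2))/6, with sqrt(13) = sqrt(13); their product is 1, so only z₊ = -7/6 + sqrt(13)/6 lies inside the unit circle (z₋ = -7/6 - sqrt(13)/6 lies outside).
z₊ is a simple zero of q(z) = 6*z^2 + 14*z + 6, so Res(1/q, z₊) = 1/q'(z₊) with q'(z) = 12*z + 14; and q'(z₊) = 6*(z₊ - z₋) = 2*sqrt(13).
Therefore J = (2/i) · 2πi · 1/(2*sqrt(13)) = 2*pi/(sqrt(13)) = 2*sqrt(13)*pi/13

Final answer: 2*sqrt(13)*pi/13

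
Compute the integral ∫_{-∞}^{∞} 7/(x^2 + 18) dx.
Let f(z) = 7/(z^2 + 18). The denominator has no real zeros and deg Q - deg P = 2 ≥ 2, so the integral of f over the upper semicircle |z| = R tends to 0 as R → ∞. Closing the contour in the upper half-plane,
  ∫_{-∞}^{∞} f(x) dx = 2πi · Σ Res(f, z_k)  over the poles with Im z_k > 0.

Zeros of the denominator: z^2 + 18 = 0 gives z = ±3*sqrt(2)*I.
Upper half-plane: z = 3*sqrt(2)*I (simple).

Each pole is a simple zero of Q(z) = z^2 + 18, so Res(f, z₀) = P(z₀)/Q'(z₀) with P(z) = 7, Q'(z) = 2*z:
  Res(f, 3*sqrt(2)*I) = (7)/(6*sqrt(2)*I) = -7*sqrt(2)*I/12

∫_{-∞}^{∞} f(x) dx = 2πi · (-7*sqrt(2)*I/12) = 7*sqrt(2)*pi/6

Final answer: 7*sqrt(2)*pi/6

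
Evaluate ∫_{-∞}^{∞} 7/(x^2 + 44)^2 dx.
Let f(z) = 7/(z^2 + 44)^2. The denominator has no real zeros and deg Q - deg P = 4 ≥ 2, so the integral of f over the upper semicircle |z| = R tends to 0 as R → ∞. Closing the contour in the upper half-plane,
  ∫_{-∞}^{∞} f(x) dx = 2πi · Σ Res(f, z_k)  over the poles with Im z_k > 0.

Zeros of the denominator: z^2 + 44 = 0 gives z = ±2*sqrt(11)*I.
Upper half-plane: z = 2*sqrt(11)*I (a pole of order 2).

Write f(z) = g(z)/(z - 2*sqrt(11)*I)^2 with g(z) = 7/(z + 2*sqrt(11)*I)^2. For a double pole, Res(f, z₀) = g'(z₀):
  g'(z) = -14/(z + 2*sqrt(11)*I)^3
  Res(f, 2*sqrt(11)*I) = g'(2*sqrt(11)*I) = -7*sqrt(11)*I/3872

∫_{-∞}^{∞} f(x) dx = 2πi · (-7*sqrt(11)*I/3872) = 7*sqrt(11)*pi/1936

Final answer: 7*sqrt(11)*pi/1936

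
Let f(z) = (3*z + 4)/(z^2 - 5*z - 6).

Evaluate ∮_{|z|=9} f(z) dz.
By the residue theorem, ∮_C f(z) dz = 2πi · (sum of the residues of f at the poles inside |z| = 9).

The denominator factors as (z - 6)*(z + 1), so the singularities of f are simple poles at z = 6, z = -1.
  |6|² = 36 < 81 = 9², so this pole is inside the contour.
  |-1|² = 1 < 81 = 9², so this pole is inside the contour.

With P(z) = 3*z + 4 and Q(z) = z^2 - 5*z - 6, each pole is simple, so Res(f, z₀) = P(z₀)/Q'(z₀) with Q'(z) = 2*z - 5.
  Res(f, 6) = P(6)/Q'(6) = (22)/(7) = 22/7
  Res(f, -1) = P(-1)/Q'(-1) = (1)/(-7) = -1/7

Sum of residues inside C: 3
∮_C f(z) dz = 2πi · (3) = 6*I*pi

Final answer: 6*I*pi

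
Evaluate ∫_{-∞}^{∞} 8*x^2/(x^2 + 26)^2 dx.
2*sqrt(26)*pi/13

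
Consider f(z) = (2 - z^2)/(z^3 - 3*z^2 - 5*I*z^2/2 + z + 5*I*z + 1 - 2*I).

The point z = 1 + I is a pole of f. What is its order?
Factor the denominator:
  z^3 - 3*z^2 - 5*I*z^2/2 + z + 5*I*z + 1 - 2*I = (z - 1 - I)^2*(z - 1 - I/2)

The numerator P(z) = 2 - z^2 has P(1 + I) = 2 - 2*I ≠ 0, so no factor of (z - 1 - I) cancels.
Near z = 1 + I we can therefore write f(z) = g(z)/(z - 1 - I)^2 with g analytic at 1 + I and g(1 + I) ≠ 0 (g is the numerator divided by the remaining denominator factors).

Hence z = 1 + I is a pole of order 2.

Final answer: 2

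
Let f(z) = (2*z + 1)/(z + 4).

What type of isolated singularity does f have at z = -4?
Write f(z) = g(z)/(z + 4) with g(z) = 2*z + 1.
g is entire and g(-4) = -7 ≠ 0, so no factor of (z + 4) cancels: the Laurent expansion of f about z = -4 starts at the power -1, i.e. lim_{z→z₀} (z - z₀) f(z) = -7 is finite and nonzero.
So z = -4 is a pole of order 1.

Final answer: pole of order 1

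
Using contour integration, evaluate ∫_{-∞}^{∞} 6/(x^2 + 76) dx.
Let f(z) = 6/(z^2 + 76). The denominator has no real zeros and deg Q - deg P = 2 ≥ 2, so the integral of f over the upper semicircle |z| = R tends to 0 as R → ∞. Closing the contour in the upper half-plane,
  ∫_{-∞}^{∞} f(x) dx = 2πi · Σ Res(f, z_k)  over the poles with Im z_k > 0.

Zeros of the denominator: z^2 + 76 = 0 gives z = ±2*sqrt(19)*I.
Upper half-plane: z = 2*sqrt(19)*I (simple).

Each pole is a simple zero of Q(z) = z^2 + 76, so Res(f, z₀) = P(z₀)/Q'(z₀) with P(z) = 6, Q'(z) = 2*z:
  Res(f, 2*sqrt(19)*I) = (6)/(4*sqrt(19)*I) = -3*sqrt(19)*I/38

∫_{-∞}^{∞} f(x) dx = 2πi · (-3*sqrt(19)*I/38) = 3*sqrt(19)*pi/19

Final answer: 3*sqrt(19)*pi/19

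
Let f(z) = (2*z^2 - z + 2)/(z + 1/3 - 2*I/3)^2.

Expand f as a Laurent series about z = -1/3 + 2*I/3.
Put w = z - (-1/3 + 2*I/3), i.e. z = w - 1/3 + 2*I/3. The denominator is w^2, so it suffices to rewrite the numerator in powers of w.

P(z) = 2*z^2 - z + 2
P(w - 1/3 + 2*I/3) = 5/3 - 14*I/9 + (-7/3 + 8*I/3)*w + 2*w^2

Dividing each term by w^2:
  f = (5/3 - 14*I/9)/w^2 + (-7/3 + 8*I/3)/w + 2

Substituting back w = z + 1/3 - 2*I/3:
  f(z) = (5/3 - 14*I/9)/(z + 1/3 - 2*I/3)^2 + (-7/3 + 8*I/3)/(z + 1/3 - 2*I/3) + 2

The series is finite because the numerator is a polynomial; the negative powers form the principal part, and the coefficient of 1/(z + 1/3 - 2*I/3) gives Res(f, -1/3 + 2*I/3) = -7/3 + 8*I/3.

Final answer: (5/3 - 14*I/9)/(z + 1/3 - 2*I/3)^2 + (-7/3 + 8*I/3)/(z + 1/3 - 2*I/3) + 2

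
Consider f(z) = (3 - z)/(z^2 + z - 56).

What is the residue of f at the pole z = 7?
Write f(z) = P(z)/Q(z) with P(z) = 3 - z and Q(z) = z^2 + z - 56.
The denominator factors as Q(z) = (z - 7)*(z + 8), so z = 7 is a simple zero of Q and P is analytic there; z = 7 is therefore a simple pole and
  Res(f, z₀) = P(z₀)/Q'(z₀).

Q'(z) = 2*z + 1, so Q'(7) = 15.
P(7) = -4.

Res(f, 7) = (-4)/(15) = -4/15

Final answer: -4/15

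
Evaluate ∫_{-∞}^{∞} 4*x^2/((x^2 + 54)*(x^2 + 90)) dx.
Let f(z) = 4*z^2/((z^2 + 54)*(z^2 + 90)). The denominator has no real zeros and deg Q - deg P = 2 ≥ 2, so the integral of f over the upper semicircle |z| = R tends to 0 as R → ∞. Closing the contour in the upper half-plane,
  ∫_{-∞}^{∞} f(x) dx = 2πi · Σ Res(f, z_k)  over the poles with Im z_k > 0.

Zeros of the denominator: z^2 + 90 = 0 gives z = ±3*sqrt(10)*I; z^2 + 54 = 0 gives z = ±3*sqrt(6)*I.
Upper half-plane: z = 3*sqrt(10)*I, z = 3*sqrt(6)*I (simple).

Each pole is a simple zero of Q(z) = z^4 + 144*z^2 + 4860, so Res(f, z₀) = P(z₀)/Q'(z₀) with P(z) = 4*z^2, Q'(z) = 4*z^3 + 288*z:
  Res(f, 3*sqrt(10)*I) = (-360)/(-216*sqrt(10)*I) = -sqrt(10)*I/6
  Res(f, 3*sqrt(6)*I) = (-216)/(216*sqrt(6)*I) = sqrt(6)*I/6

Sum of residues: I*(-sqrt(10) + sqrt(6))/6
∫_{-∞}^{∞} f(x) dx = 2πi · (I*(-sqrt(10) + sqrt(6))/6) = pi*(-sqrt(6) + sqrt(10))/3

Final answer: pi*(-sqrt(6) + sqrt(10))/3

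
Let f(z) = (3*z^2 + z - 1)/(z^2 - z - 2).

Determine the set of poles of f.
The singularities of f are the zeros of the denominator. Factoring,
  z^2 - z - 2 = (z - 2)*(z + 1)
so the candidates are z = 2, z = -1.

Check the numerator P(z) = 3*z^2 + z - 1 at each one:
  P(2) = 13 ≠ 0, so z = 2 is a (simple) pole.
  P(-1) = 1 ≠ 0, so z = -1 is a (simple) pole.

Poles of f: {-1, 2}

Final answer: {-1, 2}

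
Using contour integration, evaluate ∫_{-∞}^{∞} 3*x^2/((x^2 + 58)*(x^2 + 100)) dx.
Let f(z) = 3*z^2/((z^2 + 58)*(z^2 + 100)). The denominator has no real zeros and deg Q - deg P = 2 ≥ 2, so the integral of f over the upper semicircle |z| = R tends to 0 as R → ∞. Closing the contour in the upper half-plane,
  ∫_{-∞}^{∞} f(x) dx = 2πi · Σ Res(f, z_k)  over the poles with Im z_k > 0.

Zeros of the denominator: z^2 + 100 = 0 gives z = ±10*I; z^2 + 58 = 0 gives z = ±sqrt(58)*I.
Upper half-plane: z = 10*I, z = sqrt(58)*I (simple).

Each pole is a simple zero of Q(z) = z^4 + 158*z^2 + 5800, so Res(f, z₀) = P(z₀)/Q'(z₀) with P(z) = 3*z^2, Q'(z) = 4*z^3 + 316*z:
  Res(f, 10*I) = (-300)/(-840*I) = -5*I/14
  Res(f, sqrt(58)*I) = (-174)/(84*sqrt(58)*I) = sqrt(58)*I/28

Sum of residues: I*(-10 + sqrt(58))/28
∫_{-∞}^{∞} f(x) dx = 2πi · (I*(-10 + sqrt(58))/28) = pi*(10 - sqrt(58))/14

Final answer: pi*(10 - sqrt(58))/14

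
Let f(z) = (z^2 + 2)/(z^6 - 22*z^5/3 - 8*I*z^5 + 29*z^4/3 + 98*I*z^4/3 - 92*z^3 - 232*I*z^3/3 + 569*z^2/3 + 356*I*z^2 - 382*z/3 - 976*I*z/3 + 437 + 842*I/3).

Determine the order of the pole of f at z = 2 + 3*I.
4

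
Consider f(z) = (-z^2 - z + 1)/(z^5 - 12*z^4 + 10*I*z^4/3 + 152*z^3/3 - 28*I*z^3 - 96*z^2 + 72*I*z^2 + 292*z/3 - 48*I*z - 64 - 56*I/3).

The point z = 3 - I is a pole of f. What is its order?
Factor the denominator:
  z^5 - 12*z^4 + 10*I*z^4/3 + 152*z^3/3 - 28*I*z^3 - 96*z^2 + 72*I*z^2 + 292*z/3 - 48*I*z - 64 - 56*I/3 = (z - 3 + I)^4*(z - 2*I/3)

The numerator P(z) = -z^2 - z + 1 has P(3 - I) = -10 + 7*I ≠ 0, so no factor of (z - 3 + I) cancels.
Near z = 3 - I we can therefore write f(z) = g(z)/(z - 3 + I)^4 with g analytic at 3 - I and g(3 - I) ≠ 0 (g is the numerator divided by the remaining denominator factors).

Hence z = 3 - I is a pole of order 4.

Final answer: 4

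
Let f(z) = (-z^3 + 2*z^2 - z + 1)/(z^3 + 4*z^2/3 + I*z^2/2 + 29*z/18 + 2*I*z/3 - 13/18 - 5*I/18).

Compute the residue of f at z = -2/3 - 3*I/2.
Write f(z) = P(z)/Q(z) with P(z) = -z^3 + 2*z^2 - z + 1 and Q(z) = z^3 + 4*z^2/3 + I*z^2/2 + 29*z/18 + 2*I*z/3 - 13/18 - 5*I/18.
The denominator factors as Q(z) = (z - 1/3)*(z + 1 - I)*(z + 2/3 + 3*I/2), so z = -2/3 - 3*I/2 is a simple zero of Q and P is analytic there; z = -2/3 - 3*I/2 is therefore a simple pole and
  Res(f, z₀) = P(z₀)/Q'(z₀).

Q'(z) = 3*z^2 + 8*z/3 + I*z + 29/18 + 2*I/3, so Q'(-2/3 - 3*I/2) = -49/12 + 2*I.
P(-2/3 - 3*I/2) = -166/27 + 33*I/8.

Res(f, -2/3 - 3*I/2) = (-166/27 + 33*I/8)/(-49/12 + 2*I) = 43228/26793 - 3929*I/17862

Final answer: 43228/26793 - 3929*I/17862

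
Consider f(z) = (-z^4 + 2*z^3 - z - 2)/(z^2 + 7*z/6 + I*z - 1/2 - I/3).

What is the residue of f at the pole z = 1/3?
Write f(z) = P(z)/Q(z) with P(z) = -z^4 + 2*z^3 - z - 2 and Q(z) = z^2 + 7*z/6 + I*z - 1/2 - I/3.
The denominator factors as Q(z) = (z - 1/3)*(z + 3/2 + I), so z = 1/3 is a simple zero of Q and P is analytic there; z = 1/3 is therefore a simple pole and
  Res(f, z₀) = P(z₀)/Q'(z₀).

Q'(z) = 2*z + 7/6 + I, so Q'(1/3) = 11/6 + I.
P(1/3) = -184/81.

Res(f, 1/3) = (-184/81)/(11/6 + I) = -4048/4239 + 736*I/1413

Final answer: -4048/4239 + 736*I/1413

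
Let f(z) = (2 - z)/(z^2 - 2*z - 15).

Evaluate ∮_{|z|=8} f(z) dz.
By the residue theorem, ∮_C f(z) dz = 2πi · (sum of the residues of f at the poles inside |z| = 8).

The denominator factors as (z - 5)*(z + 3), so the singularities of f are simple poles at z = 5, z = -3.
  |5|² = 25 < 64 = 8², so this pole is inside the contour.
  |-3|² = 9 < 64 = 8², so this pole is inside the contour.

With P(z) = 2 - z and Q(z) = z^2 - 2*z - 15, each pole is simple, so Res(f, z₀) = P(z₀)/Q'(z₀) with Q'(z) = 2*z - 2.
  Res(f, 5) = P(5)/Q'(5) = (-3)/(8) = -3/8
  Res(f, -3) = P(-3)/Q'(-3) = (5)/(-8) = -5/8

Sum of residues inside C: -1
∮_C f(z) dz = 2πi · (-1) = -2*I*pi

Final answer: -2*I*pi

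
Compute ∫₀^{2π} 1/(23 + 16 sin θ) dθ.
2*sqrt(273)*pi/273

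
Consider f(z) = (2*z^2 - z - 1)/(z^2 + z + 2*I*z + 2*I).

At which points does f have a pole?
The singularities of f are the zeros of the denominator. Factoring,
  z^2 + z + 2*I*z + 2*I = (z + 1)*(z + 2*I)
so the candidates are z = -1, z = -2*I.

Check the numerator P(z) = 2*z^2 - z - 1 at each one:
  P(-1) = 2 ≠ 0, so z = -1 is a (simple) pole.
  P(-2*I) = -9 + 2*I ≠ 0, so z = -2*I is a (simple) pole.

Poles of f: {-1, -2*I}

Final answer: {-1, -2*I}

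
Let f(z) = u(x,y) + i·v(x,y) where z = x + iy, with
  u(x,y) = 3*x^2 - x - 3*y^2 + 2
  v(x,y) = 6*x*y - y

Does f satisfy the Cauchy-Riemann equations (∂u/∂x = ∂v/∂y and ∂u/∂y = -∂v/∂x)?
∂u/∂x = 6*x - 1
∂v/∂y = 6*x - 1
∂u/∂y = -6*y
∂v/∂x = 6*y
∂u/∂x = ∂v/∂y and ∂u/∂y = -∂v/∂x hold identically; f is analytic.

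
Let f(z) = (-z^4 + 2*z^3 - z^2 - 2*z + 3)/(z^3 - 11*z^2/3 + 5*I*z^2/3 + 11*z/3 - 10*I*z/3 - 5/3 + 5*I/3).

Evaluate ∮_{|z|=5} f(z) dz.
By the residue theorem, ∮_C f(z) dz = 2πi · (sum of the residues of f at the poles inside |z| = 5).

The denominator factors as (z - 2/3 - I/3)*(z - 2 + I)*(z - 1 + I), so the singularities of f are simple poles at z = 2/3 + I/3, z = 2 - I, z = 1 - I.
  |2/3 + I/3|² = 5/9 < 25 = 5², so this pole is inside the contour.
  |2 - I|² = 5 < 25 = 5², so this pole is inside the contour.
  |1 - I|² = 2 < 25 = 5², so this pole is inside the contour.

With P(z) = -z^4 + 2*z^3 - z^2 - 2*z + 3 and Q(z) = z^3 - 11*z^2/3 + 5*I*z^2/3 + 11*z/3 - 10*I*z/3 - 5/3 + 5*I/3, each pole is simple, so Res(f, z₀) = P(z₀)/Q'(z₀) with Q'(z) = 3*z^2 - 22*z/3 + 10*I*z/3 + 11/3 - 10*I/3.
  Res(f, 2/3 + I/3) = P(2/3 + I/3)/Q'(2/3 + I/3) = (127/81 - 16*I/27)/(-4/3 - 20*I/9) = -47/408 + 779*I/1224
  Res(f, 2 - I) = P(2 - I)/Q'(2 - I) = (7 + 8*I)/(4/3 - 4*I/3) = -3/8 + 45*I/8
  Res(f, 1 - I) = P(1 - I)/Q'(1 - I) = (1)/(-1/3 + 4*I/3) = -3/17 - 12*I/17

Sum of residues inside C: -2/3 + 50*I/9
∮_C f(z) dz = 2πi · (-2/3 + 50*I/9) = pi*(-100/9 - 4*I/3)

Final answer: pi*(-100/9 - 4*I/3)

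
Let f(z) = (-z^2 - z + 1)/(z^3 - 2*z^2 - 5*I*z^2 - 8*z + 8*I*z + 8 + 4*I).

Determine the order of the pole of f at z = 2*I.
Factor the denominator:
  z^3 - 2*z^2 - 5*I*z^2 - 8*z + 8*I*z + 8 + 4*I = (z - 2*I)^2*(z - 2 - I)

The numerator P(z) = -z^2 - z + 1 has P(2*I) = 5 - 2*I ≠ 0, so no factor of (z - 2*I) cancels.
Near z = 2*I we can therefore write f(z) = g(z)/(z - 2*I)^2 with g analytic at 2*I and g(2*I) ≠ 0 (g is the numerator divided by the remaining denominator factors).

Hence z = 2*I is a pole of order 2.

Final answer: 2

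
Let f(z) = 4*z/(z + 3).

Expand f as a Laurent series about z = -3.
-12/(z + 3) + 4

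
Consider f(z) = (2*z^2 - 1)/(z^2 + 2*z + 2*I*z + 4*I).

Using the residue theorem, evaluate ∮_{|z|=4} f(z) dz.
pi*(8 - 8*I)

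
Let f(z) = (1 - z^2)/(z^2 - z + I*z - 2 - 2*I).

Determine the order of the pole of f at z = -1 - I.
1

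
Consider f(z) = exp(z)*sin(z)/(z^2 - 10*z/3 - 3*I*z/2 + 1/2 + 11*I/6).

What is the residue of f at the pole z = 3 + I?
(96/265 - 18*I/265)*exp(3 + I)*sin(3 + I)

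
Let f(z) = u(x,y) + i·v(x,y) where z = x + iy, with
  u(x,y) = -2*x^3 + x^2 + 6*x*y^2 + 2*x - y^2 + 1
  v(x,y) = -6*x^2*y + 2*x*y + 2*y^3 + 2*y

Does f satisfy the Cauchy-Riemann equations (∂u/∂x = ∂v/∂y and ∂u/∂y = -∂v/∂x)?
∂u/∂x = -6*x^2 + 2*x + 6*y^2 + 2
∂v/∂y = -6*x^2 + 2*x + 6*y^2 + 2
∂u/∂y = 12*x*y - 2*y
∂v/∂x = -12*x*y + 2*y
∂u/∂x = ∂v/∂y and ∂u/∂y = -∂v/∂x hold identically; f is analytic.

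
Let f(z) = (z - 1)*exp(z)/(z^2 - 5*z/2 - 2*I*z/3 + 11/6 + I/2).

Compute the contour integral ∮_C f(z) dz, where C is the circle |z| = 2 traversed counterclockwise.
By the residue theorem, ∮_C f(z) dz = 2πi · (sum of the residues of f at the poles inside |z| = 2).

The denominator factors as (z - 3/2 - I)*(z - 1 + I/3), so the singularities of f are simple poles at z = 3/2 + I, z = 1 - I/3.
  |3/2 + I|² = 13/4 < 4 = 2², so this pole is inside the contour.
  |1 - I/3|² = 10/9 < 4 = 2², so this pole is inside the contour.

With P(z) = (z - 1)*exp(z) and Q(z) = z^2 - 5*z/2 - 2*I*z/3 + 11/6 + I/2, each pole is simple, so Res(f, z₀) = P(z₀)/Q'(z₀) with Q'(z) = 2*z - 5/2 - 2*I/3.
  Res(f, 3/2 + I) = P(3/2 + I)/Q'(3/2 + I) = ((1/2 + I)*exp(3/2 + I))/(1/2 + 4*I/3) = (57/73 - 6*I/73)*exp(3/2 + I)
  Res(f, 1 - I/3) = P(1 - I/3)/Q'(1 - I/3) = (-I*exp(1 - I/3)/3)/(-1/2 - 4*I/3) = (16/73 + 6*I/73)*exp(1 - I/3)

Sum of residues inside C: (16/73 + 6*I/73)*exp(1 - I/3) + (57/73 - 6*I/73)*exp(3/2 + I)
∮_C f(z) dz = 2πi · ((16/73 + 6*I/73)*exp(1 - I/3) + (57/73 - 6*I/73)*exp(3/2 + I)) = pi*(-12/73 + 32*I/73)*exp(1 - I/3) + pi*(12/73 + 114*I/73)*exp(3/2 + I)

Final answer: pi*(-12/73 + 32*I/73)*exp(1 - I/3) + pi*(12/73 + 114*I/73)*exp(3/2 + I)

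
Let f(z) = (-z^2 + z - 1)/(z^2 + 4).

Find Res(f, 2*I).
Write f(z) = P(z)/Q(z) with P(z) = -z^2 + z - 1 and Q(z) = z^2 + 4.
The denominator factors as Q(z) = (z + 2*I)*(z - 2*I), so z = 2*I is a simple zero of Q and P is analytic there; z = 2*I is therefore a simple pole and
  Res(f, z₀) = P(z₀)/Q'(z₀).

Q'(z) = 2*z, so Q'(2*I) = 4*I.
P(2*I) = 3 + 2*I.

Res(f, 2*I) = (3 + 2*I)/(4*I) = 1/2 - 3*I/4

Final answer: 1/2 - 3*I/4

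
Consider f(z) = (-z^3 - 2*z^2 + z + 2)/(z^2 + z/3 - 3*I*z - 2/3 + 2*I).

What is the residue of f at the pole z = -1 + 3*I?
513/53 - 126*I/53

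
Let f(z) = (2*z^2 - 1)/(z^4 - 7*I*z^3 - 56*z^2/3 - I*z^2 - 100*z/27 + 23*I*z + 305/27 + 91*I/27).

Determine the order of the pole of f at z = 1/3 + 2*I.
Factor the denominator:
  z^4 - 7*I*z^3 - 56*z^2/3 - I*z^2 - 100*z/27 + 23*I*z + 305/27 + 91*I/27 = (z - 1/3 - 2*I)^3*(z + 1 - I)

The numerator P(z) = 2*z^2 - 1 has P(1/3 + 2*I) = -79/9 + 8*I/3 ≠ 0, so no factor of (z - 1/3 - 2*I) cancels.
Near z = 1/3 + 2*I we can therefore write f(z) = g(z)/(z - 1/3 - 2*I)^3 with g analytic at 1/3 + 2*I and g(1/3 + 2*I) ≠ 0 (g is the numerator divided by the remaining denominator factors).

Hence z = 1/3 + 2*I is a pole of order 3.

Final answer: 3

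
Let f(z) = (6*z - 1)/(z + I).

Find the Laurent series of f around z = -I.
(-1 - 6*I)/(z + I) + 6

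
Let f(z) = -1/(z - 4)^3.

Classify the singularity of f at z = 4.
Write f(z) = g(z)/(z - 4)^3 with g(z) = -1.
g is entire and g(4) = -1 ≠ 0, so no factor of (z - 4) cancels: the Laurent expansion of f about z = 4 starts at the power -3, i.e. lim_{z→z₀} (z - z₀)^3 f(z) = -1 is finite and nonzero.
So z = 4 is a pole of order 3.

Final answer: pole of order 3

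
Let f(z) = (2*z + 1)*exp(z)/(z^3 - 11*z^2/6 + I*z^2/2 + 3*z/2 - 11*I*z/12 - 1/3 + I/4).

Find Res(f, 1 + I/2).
Write f(z) = P(z)/Q(z) with P(z) = (2*z + 1)*exp(z) and Q(z) = z^3 - 11*z^2/6 + I*z^2/2 + 3*z/2 - 11*I*z/12 - 1/3 + I/4.
The denominator factors as Q(z) = (z - 1 - I/2)*(z - 1/2 + I)*(z - 1/3), so z = 1 + I/2 is a simple zero of Q and P is analytic there; z = 1 + I/2 is therefore a simple pole and
  Res(f, z₀) = P(z₀)/Q'(z₀).

Q'(z) = 3*z^2 - 11*z/3 + I*z + 3/2 - 11*I/12, so Q'(1 + I/2) = -5/12 + 5*I/4.
P(1 + I/2) = (3 + I)*exp(1 + I/2).

Res(f, 1 + I/2) = ((3 + I)*exp(1 + I/2))/(-5/12 + 5*I/4) = -12*I*exp(1 + I/2)/5

Final answer: -12*I*exp(1 + I/2)/5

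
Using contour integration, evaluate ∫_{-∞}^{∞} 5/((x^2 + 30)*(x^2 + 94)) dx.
pi*(-15*sqrt(94) + 47*sqrt(30))/18048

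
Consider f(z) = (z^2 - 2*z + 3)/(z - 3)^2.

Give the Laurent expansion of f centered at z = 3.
Put w = z - (3), i.e. z = w + 3. The denominator is w^2, so it suffices to rewrite the numerator in powers of w.

P(z) = z^2 - 2*z + 3
P(w + 3) = 6 + 4*w + w^2

Dividing each term by w^2:
  f = 6/w^2 + 4/w + 1

Substituting back w = z - 3:
  f(z) = 6/(z - 3)^2 + 4/(z - 3) + 1

The series is finite because the numerator is a polynomial; the negative powers form the principal part, and the coefficient of 1/(z - 3) gives Res(f, 3) = 4.

Final answer: 6/(z - 3)^2 + 4/(z - 3) + 1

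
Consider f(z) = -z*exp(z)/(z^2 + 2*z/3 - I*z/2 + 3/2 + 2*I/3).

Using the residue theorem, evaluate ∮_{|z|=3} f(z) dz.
pi*(-48/241 - 180*I/241)*exp(-I) + pi*(48/241 - 302*I/241)*exp(-2/3 + 3*I/2)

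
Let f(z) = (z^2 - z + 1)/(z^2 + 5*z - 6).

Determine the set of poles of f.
The singularities of f are the zeros of the denominator. Factoring,
  z^2 + 5*z - 6 = (z + 6)*(z - 1)
so the candidates are z = -6, z = 1.

Check the numerator P(z) = z^2 - z + 1 at each one:
  P(-6) = 43 ≠ 0, so z = -6 is a (simple) pole.
  P(1) = 1 ≠ 0, so z = 1 is a (simple) pole.

Poles of f: {-6, 1}

Final answer: {-6, 1}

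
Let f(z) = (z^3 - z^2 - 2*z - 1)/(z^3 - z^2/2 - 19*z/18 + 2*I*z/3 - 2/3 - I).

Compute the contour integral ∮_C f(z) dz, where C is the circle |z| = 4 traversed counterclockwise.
By the residue theorem, ∮_C f(z) dz = 2πi · (sum of the residues of f at the poles inside |z| = 4).

The denominator factors as (z - 3/2)*(z + 1 - 2*I/3)*(z + 2*I/3), so the singularities of f are simple poles at z = 3/2, z = -1 + 2*I/3, z = -2*I/3.
  |3/2|² = 9/4 < 16 = 4², so this pole is inside the contour.
  |-1 + 2*I/3|² = 13/9 < 16 = 4², so this pole is inside the contour.
  |-2*I/3|² = 4/9 < 16 = 4², so this pole is inside the contour.

With P(z) = z^3 - z^2 - 2*z - 1 and Q(z) = z^3 - z^2/2 - 19*z/18 + 2*I*z/3 - 2/3 - I, each pole is simple, so Res(f, z₀) = P(z₀)/Q'(z₀) with Q'(z) = 3*z^2 - z - 19/18 + 2*I/3.
  Res(f, 3/2) = P(3/2)/Q'(3/2) = (-23/8)/(151/36 + 2*I/3) = -31257/46754 + 2484*I/23377
  Res(f, -1 + 2*I/3) = P(-1 + 2*I/3)/Q'(-1 + 2*I/3) = (7/9 + 46*I/27)/(29/18 - 4*I) = -1802/6025 + 5692*I/18075
  Res(f, -2*I/3) = P(-2*I/3)/Q'(-2*I/3) = (-5/9 + 44*I/27)/(-43/18 + 4*I/3) = 1134/2425 - 3064*I/7275

Sum of residues inside C: -1/2
∮_C f(z) dz = 2πi · (-1/2) = -I*pi

Final answer: -I*pi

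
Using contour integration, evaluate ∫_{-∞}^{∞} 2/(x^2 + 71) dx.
Let f(z) = 2/(z^2 + 71). The denominator has no real zeros and deg Q - deg P = 2 ≥ 2, so the integral of f over the upper semicircle |z| = R tends to 0 as R → ∞. Closing the contour in the upper half-plane,
  ∫_{-∞}^{∞} f(x) dx = 2πi · Σ Res(f, z_k)  over the poles with Im z_k > 0.

Zeros of the denominator: z^2 + 71 = 0 gives z = ±sqrt(71)*I.
Upper half-plane: z = sqrt(71)*I (simple).

Each pole is a simple zero of Q(z) = z^2 + 71, so Res(f, z₀) = P(z₀)/Q'(z₀) with P(z) = 2, Q'(z) = 2*z:
  Res(f, sqrt(71)*I) = (2)/(2*sqrt(71)*I) = -sqrt(71)*I/71

∫_{-∞}^{∞} f(x) dx = 2πi · (-sqrt(71)*I/71) = 2*sqrt(71)*pi/71

Final answer: 2*sqrt(71)*pi/71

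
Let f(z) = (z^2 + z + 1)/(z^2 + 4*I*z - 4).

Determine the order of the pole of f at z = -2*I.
Factor the denominator:
  z^2 + 4*I*z - 4 = (z + 2*I)^2

The numerator P(z) = z^2 + z + 1 has P(-2*I) = -3 - 2*I ≠ 0, so no factor of (z + 2*I) cancels.
Near z = -2*I we can therefore write f(z) = g(z)/(z + 2*I)^2 with g analytic at -2*I and g(-2*I) ≠ 0 (g is just the numerator).

Hence z = -2*I is a pole of order 2.

Final answer: 2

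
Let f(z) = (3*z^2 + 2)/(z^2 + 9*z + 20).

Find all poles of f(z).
{-5, -4}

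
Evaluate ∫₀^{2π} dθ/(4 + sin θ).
2*sqrt(15)*pi/15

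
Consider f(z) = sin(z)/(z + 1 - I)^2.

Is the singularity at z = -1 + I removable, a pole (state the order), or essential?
pole of order 2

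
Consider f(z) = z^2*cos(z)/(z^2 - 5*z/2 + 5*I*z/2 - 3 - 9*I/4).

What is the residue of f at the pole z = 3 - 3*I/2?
Write f(z) = P(z)/Q(z) with P(z) = z^2*cos(z) and Q(z) = z^2 - 5*z/2 + 5*I*z/2 - 3 - 9*I/4.
The denominator factors as Q(z) = (z - 3 + 3*I/2)*(z + 1/2 + I), so z = 3 - 3*I/2 is a simple zero of Q and P is analytic there; z = 3 - 3*I/2 is therefore a simple pole and
  Res(f, z₀) = P(z₀)/Q'(z₀).

Q'(z) = 2*z - 5/2 + 5*I/2, so Q'(3 - 3*I/2) = 7/2 - I/2.
P(3 - 3*I/2) = (27/4 - 9*I)*cos(3 - 3*I/2).

Res(f, 3 - 3*I/2) = ((27/4 - 9*I)*cos(3 - 3*I/2))/(7/2 - I/2) = (9/4 - 9*I/4)*cos(3 - 3*I/2)

Final answer: (9/4 - 9*I/4)*cos(3 - 3*I/2)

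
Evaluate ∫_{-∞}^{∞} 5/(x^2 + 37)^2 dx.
Let f(z) = 5/(z^2 + 37)^2. The denominator has no real zeros and deg Q - deg P = 4 ≥ 2, so the integral of f over the upper semicircle |z| = R tends to 0 as R → ∞. Closing the contour in the upper half-plane,
  ∫_{-∞}^{∞} f(x) dx = 2πi · Σ Res(f, z_k)  over the poles with Im z_k > 0.

Zeros of the denominator: z^2 + 37 = 0 gives z = ±sqrt(37)*I.
Upper half-plane: z = sqrt(37)*I (a pole of order 2).

Write f(z) = g(z)/(z - sqrt(37)*I)^2 with g(z) = 5/(z + sqrt(37)*I)^2. For a double pole, Res(f, z₀) = g'(z₀):
  g'(z) = -10/(z + sqrt(37)*I)^3
  Res(f, sqrt(37)*I) = g'(sqrt(37)*I) = -5*sqrt(37)*I/5476

∫_{-∞}^{∞} f(x) dx = 2πi · (-5*sqrt(37)*I/5476) = 5*sqrt(37)*pi/2738

Final answer: 5*sqrt(37)*pi/2738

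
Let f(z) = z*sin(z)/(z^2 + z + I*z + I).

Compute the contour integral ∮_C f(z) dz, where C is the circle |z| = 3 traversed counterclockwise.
By the residue theorem, ∮_C f(z) dz = 2πi · (sum of the residues of f at the poles inside |z| = 3).

The denominator factors as (z + 1)*(z + I), so the singularities of f are simple poles at z = -1, z = -I.
  |-1|² = 1 < 9 = 3², so this pole is inside the contour.
  |-I|² = 1 < 9 = 3², so this pole is inside the contour.

With P(z) = z*sin(z) and Q(z) = z^2 + z + I*z + I, each pole is simple, so Res(f, z₀) = P(z₀)/Q'(z₀) with Q'(z) = 2*z + 1 + I.
  Res(f, -1) = P(-1)/Q'(-1) = (sin(1))/(-1 + I) = (-1/2 - I/2)*sin(1)
  Res(f, -I) = P(-I)/Q'(-I) = (-sinh(1))/(1 - I) = (-1/2 - I/2)*sinh(1)

Sum of residues inside C: (-1/2 - I/2)*sinh(1) + (-1/2 - I/2)*sin(1)
∮_C f(z) dz = 2πi · ((-1/2 - I/2)*sinh(1) + (-1/2 - I/2)*sin(1)) = pi*(1 - I)*sinh(1) + pi*(1 - I)*sin(1)

Final answer: pi*(1 - I)*sinh(1) + pi*(1 - I)*sin(1)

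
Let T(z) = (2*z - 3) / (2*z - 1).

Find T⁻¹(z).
(z - 3)/(2*z - 2)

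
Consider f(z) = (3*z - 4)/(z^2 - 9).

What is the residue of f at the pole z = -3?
Write f(z) = P(z)/Q(z) with P(z) = 3*z - 4 and Q(z) = z^2 - 9.
The denominator factors as Q(z) = (z + 3)*(z - 3), so z = -3 is a simple zero of Q and P is analytic there; z = -3 is therefore a simple pole and
  Res(f, z₀) = P(z₀)/Q'(z₀).

Q'(z) = 2*z, so Q'(-3) = -6.
P(-3) = -13.

Res(f, -3) = (-13)/(-6) = 13/6

Final answer: 13/6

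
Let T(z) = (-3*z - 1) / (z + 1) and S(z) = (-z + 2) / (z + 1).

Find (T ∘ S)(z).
(2*z - 7)/3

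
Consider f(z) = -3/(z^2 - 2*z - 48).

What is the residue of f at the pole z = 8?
-3/14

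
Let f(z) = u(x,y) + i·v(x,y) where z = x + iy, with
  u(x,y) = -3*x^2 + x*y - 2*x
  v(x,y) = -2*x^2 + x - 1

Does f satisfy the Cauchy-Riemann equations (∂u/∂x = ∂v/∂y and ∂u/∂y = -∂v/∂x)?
∂u/∂x = -6*x + y - 2
∂v/∂y = 0
∂u/∂y = x
∂v/∂x = 1 - 4*x
∂u/∂x ≠ ∂v/∂y and ∂u/∂y ≠ -∂v/∂x; the Cauchy-Riemann equations are not satisfied, so f is not analytic.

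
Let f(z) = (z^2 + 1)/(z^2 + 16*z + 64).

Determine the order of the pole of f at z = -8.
Factor the denominator:
  z^2 + 16*z + 64 = (z + 8)^2

The numerator P(z) = z^2 + 1 has P(-8) = 65 ≠ 0, so no factor of (z + 8) cancels.
Near z = -8 we can therefore write f(z) = g(z)/(z + 8)^2 with g analytic at -8 and g(-8) ≠ 0 (g is just the numerator).

Hence z = -8 is a pole of order 2.

Final answer: 2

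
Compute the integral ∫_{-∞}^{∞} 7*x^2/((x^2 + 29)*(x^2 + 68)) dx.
Let f(z) = 7*z^2/((z^2 + 29)*(z^2 + 68)). The denominator has no real zeros and deg Q - deg P = 2 ≥ 2, so the integral of f over the upper semicircle |z| = R tends to 0 as R → ∞. Closing the contour in the upper half-plane,
  ∫_{-∞}^{∞} f(x) dx = 2πi · Σ Res(f, z_k)  over the poles with Im z_k > 0.

Zeros of the denominator: z^2 + 68 = 0 gives z = ±2*sqrt(17)*I; z^2 + 29 = 0 gives z = ±sqrt(29)*I.
Upper half-plane: z = 2*sqrt(17)*I, z = sqrt(29)*I (simple).

Each pole is a simple zero of Q(z) = z^4 + 97*z^2 + 1972, so Res(f, z₀) = P(z₀)/Q'(z₀) with P(z) = 7*z^2, Q'(z) = 4*z^3 + 194*z:
  Res(f, 2*sqrt(17)*I) = (-476)/(-156*sqrt(17)*I) = -7*sqrt(17)*I/39
  Res(f, sqrt(29)*I) = (-203)/(78*sqrt(29)*I) = 7*sqrt(29)*I/78

Sum of residues: 7*I*(-2*sqrt(17) + sqrt(29))/78
∫_{-∞}^{∞} f(x) dx = 2πi · (7*I*(-2*sqrt(17) + sqrt(29))/78) = 7*pi*(-sqrt(29) + 2*sqrt(17))/39

Final answer: 7*pi*(-sqrt(29) + 2*sqrt(17))/39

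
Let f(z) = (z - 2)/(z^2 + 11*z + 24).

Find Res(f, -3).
Write f(z) = P(z)/Q(z) with P(z) = z - 2 and Q(z) = z^2 + 11*z + 24.
The denominator factors as Q(z) = (z + 8)*(z + 3), so z = -3 is a simple zero of Q and P is analytic there; z = -3 is therefore a simple pole and
  Res(f, z₀) = P(z₀)/Q'(z₀).

Q'(z) = 2*z + 11, so Q'(-3) = 5.
P(-3) = -5.

Res(f, -3) = (-5)/(5) = -1

Final answer: -1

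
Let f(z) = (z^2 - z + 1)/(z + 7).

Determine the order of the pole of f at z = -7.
Factor the denominator:
  z + 7 = (z + 7)

The numerator P(z) = z^2 - z + 1 has P(-7) = 57 ≠ 0, so no factor of (z + 7) cancels.
Near z = -7 we can therefore write f(z) = g(z)/(z + 7) with g analytic at -7 and g(-7) ≠ 0 (g is just the numerator).

Hence z = -7 is a pole of order 1.

Final answer: 1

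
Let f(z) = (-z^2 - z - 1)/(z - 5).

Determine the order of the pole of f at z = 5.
Factor the denominator:
  z - 5 = (z - 5)

The numerator P(z) = -z^2 - z - 1 has P(5) = -31 ≠ 0, so no factor of (z - 5) cancels.
Near z = 5 we can therefore write f(z) = g(z)/(z - 5) with g analytic at 5 and g(5) ≠ 0 (g is just the numerator).

Hence z = 5 is a pole of order 1.

Final answer: 1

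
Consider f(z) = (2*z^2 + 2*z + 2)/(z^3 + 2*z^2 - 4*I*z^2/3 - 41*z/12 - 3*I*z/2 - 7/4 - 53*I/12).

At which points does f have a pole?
{-3 + I, -1/2 - 2*I/3, 3/2 + I}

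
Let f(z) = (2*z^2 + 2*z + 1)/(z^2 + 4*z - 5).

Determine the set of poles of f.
The singularities of f are the zeros of the denominator. Factoring,
  z^2 + 4*z - 5 = (z - 1)*(z + 5)
so the candidates are z = 1, z = -5.

Check the numerator P(z) = 2*z^2 + 2*z + 1 at each one:
  P(1) = 5 ≠ 0, so z = 1 is a (simple) pole.
  P(-5) = 41 ≠ 0, so z = -5 is a (simple) pole.

Poles of f: {-5, 1}

Final answer: {-5, 1}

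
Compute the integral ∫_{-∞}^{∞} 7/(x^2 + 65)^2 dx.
Let f(z) = 7/(z^2 + 65)^2. The denominator has no real zeros and deg Q - deg P = 4 ≥ 2, so the integral of f over the upper semicircle |z| = R tends to 0 as R → ∞. Closing the contour in the upper half-plane,
  ∫_{-∞}^{∞} f(x) dx = 2πi · Σ Res(f, z_k)  over the poles with Im z_k > 0.

Zeros of the denominator: z^2 + 65 = 0 gives z = ±sqrt(65)*I.
Upper half-plane: z = sqrt(65)*I (a pole of order 2).

Write f(z) = g(z)/(z - sqrt(65)*I)^2 with g(z) = 7/(z + sqrt(65)*I)^2. For a double pole, Res(f, z₀) = g'(z₀):
  g'(z) = -14/(z + sqrt(65)*I)^3
  Res(f, sqrt(65)*I) = g'(sqrt(65)*I) = -7*sqrt(65)*I/16900

∫_{-∞}^{∞} f(x) dx = 2πi · (-7*sqrt(65)*I/16900) = 7*sqrt(65)*pi/8450

Final answer: 7*sqrt(65)*pi/8450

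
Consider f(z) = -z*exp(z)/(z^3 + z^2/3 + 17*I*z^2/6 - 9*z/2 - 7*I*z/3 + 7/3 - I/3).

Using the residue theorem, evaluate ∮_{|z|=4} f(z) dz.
pi*(-4/5 - 8*I/5)*exp(1 - I/2) + pi*(56/445 + 232*I/445)*exp(-2 - 2*I) + pi*(60/89 + 96*I/89)*exp(2/3 - I/3)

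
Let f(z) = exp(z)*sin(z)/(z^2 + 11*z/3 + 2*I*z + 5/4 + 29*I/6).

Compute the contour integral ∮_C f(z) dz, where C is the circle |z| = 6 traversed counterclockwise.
By the residue theorem, ∮_C f(z) dz = 2πi · (sum of the residues of f at the poles inside |z| = 6).

The denominator factors as (z + 3 + I/2)*(z + 2/3 + 3*I/2), so the singularities of f are simple poles at z = -3 - I/2, z = -2/3 - 3*I/2.
  |-3 - I/2|² = 37/4 < 36 = 6², so this pole is inside the contour.
  |-2/3 - 3*I/2|² = 97/36 < 36 = 6², so this pole is inside the contour.

With P(z) = exp(z)*sin(z) and Q(z) = z^2 + 11*z/3 + 2*I*z + 5/4 + 29*I/6, each pole is simple, so Res(f, z₀) = P(z₀)/Q'(z₀) with Q'(z) = 2*z + 11/3 + 2*I.
  Res(f, -3 - I/2) = P(-3 - I/2)/Q'(-3 - I/2) = (-exp(-3 - I/2)*sin(3 + I/2))/(-7/3 + I) = (21/58 + 9*I/58)*exp(-3 - I/2)*sin(3 + I/2)
  Res(f, -2/3 - 3*I/2) = P(-2/3 - 3*I/2)/Q'(-2/3 - 3*I/2) = (-exp(-2/3 - 3*I/2)*sin(2/3 + 3*I/2))/(7/3 - I) = (-21/58 - 9*I/58)*exp(-2/3 - 3*I/2)*sin(2/3 + 3*I/2)

Sum of residues inside C: (21/58 + 9*I/58)*exp(-3 - I/2)*sin(3 + I/2) + (-21/58 - 9*I/58)*exp(-2/3 - 3*I/2)*sin(2/3 + 3*I/2)
∮_C f(z) dz = 2πi · ((21/58 + 9*I/58)*exp(-3 - I/2)*sin(3 + I/2) + (-21/58 - 9*I/58)*exp(-2/3 - 3*I/2)*sin(2/3 + 3*I/2)) = pi*(9/29 - 21*I/29)*exp(-2/3 - 3*I/2)*sin(2/3 + 3*I/2) + pi*(-9/29 + 21*I/29)*exp(-3 - I/2)*sin(3 + I/2)

Final answer: pi*(9/29 - 21*I/29)*exp(-2/3 - 3*I/2)*sin(2/3 + 3*I/2) + pi*(-9/29 + 21*I/29)*exp(-3 - I/2)*sin(3 + I/2)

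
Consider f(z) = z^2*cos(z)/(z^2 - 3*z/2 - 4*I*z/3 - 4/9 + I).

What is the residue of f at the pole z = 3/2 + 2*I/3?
Write f(z) = P(z)/Q(z) with P(z) = z^2*cos(z) and Q(z) = z^2 - 3*z/2 - 4*I*z/3 - 4/9 + I.
The denominator factors as Q(z) = (z - 3/2 - 2*I/3)*(z - 2*I/3), so z = 3/2 + 2*I/3 is a simple zero of Q and P is analytic there; z = 3/2 + 2*I/3 is therefore a simple pole and
  Res(f, z₀) = P(z₀)/Q'(z₀).

Q'(z) = 2*z - 3/2 - 4*I/3, so Q'(3/2 + 2*I/3) = 3/2.
P(3/2 + 2*I/3) = (65/36 + 2*I)*cos(3/2 + 2*I/3).

Res(f, 3/2 + 2*I/3) = ((65/36 + 2*I)*cos(3/2 + 2*I/3))/(3/2) = (65/54 + 4*I/3)*cos(3/2 + 2*I/3)

Final answer: (65/54 + 4*I/3)*cos(3/2 + 2*I/3)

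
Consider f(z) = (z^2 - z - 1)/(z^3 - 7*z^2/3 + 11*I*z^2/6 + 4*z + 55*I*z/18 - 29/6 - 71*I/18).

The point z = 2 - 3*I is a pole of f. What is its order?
Factor the denominator:
  z^3 - 7*z^2/3 + 11*I*z^2/6 + 4*z + 55*I*z/18 - 29/6 - 71*I/18 = (z - 2 + 3*I)*(z - 1 + I/3)*(z + 2/3 - 3*I/2)

The numerator P(z) = z^2 - z - 1 has P(2 - 3*I) = -8 - 9*I ≠ 0, so no factor of (z - 2 + 3*I) cancels.
Near z = 2 - 3*I we can therefore write f(z) = g(z)/(z - 2 + 3*I) with g analytic at 2 - 3*I and g(2 - 3*I) ≠ 0 (g is the numerator divided by the remaining denominator factors).

Hence z = 2 - 3*I is a pole of order 1.

Final answer: 1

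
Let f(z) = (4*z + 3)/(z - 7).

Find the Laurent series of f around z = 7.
Put w = z - (7), i.e. z = w + 7. The denominator is w, so it suffices to rewrite the numerator in powers of w.

P(z) = 4*z + 3
P(w + 7) = 31 + 4*w

Dividing each term by w:
  f = 31/w + 4

Substituting back w = z - 7:
  f(z) = 31/(z - 7) + 4

The series is finite because the numerator is a polynomial; the negative powers form the principal part, and the coefficient of 1/(z - 7) gives Res(f, 7) = 31.

Final answer: 31/(z - 7) + 4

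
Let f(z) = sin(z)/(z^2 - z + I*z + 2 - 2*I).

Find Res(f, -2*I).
Write f(z) = P(z)/Q(z) with P(z) = sin(z) and Q(z) = z^2 - z + I*z + 2 - 2*I.
The denominator factors as Q(z) = (z + 2*I)*(z - 1 - I), so z = -2*I is a simple zero of Q and P is analytic there; z = -2*I is therefore a simple pole and
  Res(f, z₀) = P(z₀)/Q'(z₀).

Q'(z) = 2*z - 1 + I, so Q'(-2*I) = -1 - 3*I.
P(-2*I) = -I*sinh(2).

Res(f, -2*I) = (-I*sinh(2))/(-1 - 3*I) = (3/10 + I/10)*sinh(2)

Final answer: (3/10 + I/10)*sinh(2)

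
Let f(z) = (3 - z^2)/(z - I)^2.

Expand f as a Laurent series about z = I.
Put w = z - (I), i.e. z = w + I. The denominator is w^2, so it suffices to rewrite the numerator in powers of w.

P(z) = 3 - z^2
P(w + I) = 4 - 2*I*w - w^2

Dividing each term by w^2:
  f = 4/w^2 - 2*I/w - 1

Substituting back w = z - I:
  f(z) = 4/(z - I)^2 - 2*I/(z - I) - 1

The series is finite because the numerator is a polynomial; the negative powers form the principal part, and the coefficient of 1/(z - I) gives Res(f, I) = -2*I.

Final answer: 4/(z - I)^2 - 2*I/(z - I) - 1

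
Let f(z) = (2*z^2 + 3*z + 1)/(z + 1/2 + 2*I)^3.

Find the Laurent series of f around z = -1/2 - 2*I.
Put w = z - (-1/2 - 2*I), i.e. z = w - 1/2 - 2*I. The denominator is w^3, so it suffices to rewrite the numerator in powers of w.

P(z) = 2*z^2 + 3*z + 1
P(w - 1/2 - 2*I) = -8 - 2*I + (1 - 8*I)*w + 2*w^2

Dividing each term by w^3:
  f = (-8 - 2*I)/w^3 + (1 - 8*I)/w^2 + 2/w

Substituting back w = z + 1/2 + 2*I:
  f(z) = (-8 - 2*I)/(z + 1/2 + 2*I)^3 + (1 - 8*I)/(z + 1/2 + 2*I)^2 + 2/(z + 1/2 + 2*I)

The series is finite because the numerator is a polynomial; the negative powers form the principal part, and the coefficient of 1/(z + 1/2 + 2*I) gives Res(f, -1/2 - 2*I) = 2.

Final answer: (-8 - 2*I)/(z + 1/2 + 2*I)^3 + (1 - 8*I)/(z + 1/2 + 2*I)^2 + 2/(z + 1/2 + 2*I)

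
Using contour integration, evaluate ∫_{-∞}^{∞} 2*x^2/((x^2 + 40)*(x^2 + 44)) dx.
Let f(z) = 2*z^2/((z^2 + 40)*(z^2 + 44)). The denominator has no real zeros and deg Q - deg P = 2 ≥ 2, so the integral of f over the upper semicircle |z| = R tends to 0 as R → ∞. Closing the contour in the upper half-plane,
  ∫_{-∞}^{∞} f(x) dx = 2πi · Σ Res(f, z_k)  over the poles with Im z_k > 0.

Zeros of the denominator: z^2 + 44 = 0 gives z = ±2*sqrt(11)*I; z^2 + 40 = 0 gives z = ±2*sqrt(10)*I.
Upper half-plane: z = 2*sqrt(10)*I, z = 2*sqrt(11)*I (simple).

Each pole is a simple zero of Q(z) = z^4 + 84*z^2 + 1760, so Res(f, z₀) = P(z₀)/Q'(z₀) with P(z) = 2*z^2, Q'(z) = 4*z^3 + 168*z:
  Res(f, 2*sqrt(10)*I) = (-80)/(16*sqrt(10)*I) = sqrt(10)*I/2
  Res(f, 2*sqrt(11)*I) = (-88)/(-16*sqrt(11)*I) = -sqrt(11)*I/2

Sum of residues: I*(-sqrt(11) + sqrt(10))/2
∫_{-∞}^{∞} f(x) dx = 2πi · (I*(-sqrt(11) + sqrt(10))/2) = pi*(-sqrt(10) + sqrt(11))

Final answer: pi*(-sqrt(10) + sqrt(11))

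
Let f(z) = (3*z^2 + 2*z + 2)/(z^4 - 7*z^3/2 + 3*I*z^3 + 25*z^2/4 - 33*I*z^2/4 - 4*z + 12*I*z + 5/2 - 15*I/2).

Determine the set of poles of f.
{1/2 - 3*I/2, 1 - 3*I, 1 + I/2, 1 + I}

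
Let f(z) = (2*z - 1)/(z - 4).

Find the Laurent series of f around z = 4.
Put w = z - (4), i.e. z = w + 4. The denominator is w, so it suffices to rewrite the numerator in powers of w.

P(z) = 2*z - 1
P(w + 4) = 7 + 2*w

Dividing each term by w:
  f = 7/w + 2

Substituting back w = z - 4:
  f(z) = 7/(z - 4) + 2

The series is finite because the numerator is a polynomial; the negative powers form the principal part, and the coefficient of 1/(z - 4) gives Res(f, 4) = 7.

Final answer: 7/(z - 4) + 2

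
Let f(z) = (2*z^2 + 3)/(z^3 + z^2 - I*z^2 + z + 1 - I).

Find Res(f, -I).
Write f(z) = P(z)/Q(z) with P(z) = 2*z^2 + 3 and Q(z) = z^3 + z^2 - I*z^2 + z + 1 - I.
The denominator factors as Q(z) = (z + 1 - I)*(z + I)*(z - I), so z = -I is a simple zero of Q and P is analytic there; z = -I is therefore a simple pole and
  Res(f, z₀) = P(z₀)/Q'(z₀).

Q'(z) = 3*z^2 + 2*z - 2*I*z + 1, so Q'(-I) = -4 - 2*I.
P(-I) = 1.

Res(f, -I) = (1)/(-4 - 2*I) = -1/5 + I/10

Final answer: -1/5 + I/10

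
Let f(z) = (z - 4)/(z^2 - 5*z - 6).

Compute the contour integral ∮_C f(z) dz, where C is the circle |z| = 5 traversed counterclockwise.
By the residue theorem, ∮_C f(z) dz = 2πi · (sum of the residues of f at the poles inside |z| = 5).

The denominator factors as (z + 1)*(z - 6), so the singularities of f are simple poles at z = -1, z = 6.
  |-1|² = 1 < 25 = 5², so this pole is inside the contour.
  |6|² = 36 > 25 = 5², so this pole is outside the contour.

With P(z) = z - 4 and Q(z) = z^2 - 5*z - 6, each pole is simple, so Res(f, z₀) = P(z₀)/Q'(z₀) with Q'(z) = 2*z - 5.
  Res(f, -1) = P(-1)/Q'(-1) = (-5)/(-7) = 5/7

∮_C f(z) dz = 2πi · (5/7) = 10*I*pi/7

Final answer: 10*I*pi/7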